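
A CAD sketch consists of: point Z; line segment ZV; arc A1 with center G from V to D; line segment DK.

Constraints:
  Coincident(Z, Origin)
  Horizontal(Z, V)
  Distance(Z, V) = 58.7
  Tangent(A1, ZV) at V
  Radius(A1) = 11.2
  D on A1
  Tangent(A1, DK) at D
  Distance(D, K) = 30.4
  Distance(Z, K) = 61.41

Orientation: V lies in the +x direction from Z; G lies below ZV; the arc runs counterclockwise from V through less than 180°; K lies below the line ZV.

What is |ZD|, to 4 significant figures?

48.68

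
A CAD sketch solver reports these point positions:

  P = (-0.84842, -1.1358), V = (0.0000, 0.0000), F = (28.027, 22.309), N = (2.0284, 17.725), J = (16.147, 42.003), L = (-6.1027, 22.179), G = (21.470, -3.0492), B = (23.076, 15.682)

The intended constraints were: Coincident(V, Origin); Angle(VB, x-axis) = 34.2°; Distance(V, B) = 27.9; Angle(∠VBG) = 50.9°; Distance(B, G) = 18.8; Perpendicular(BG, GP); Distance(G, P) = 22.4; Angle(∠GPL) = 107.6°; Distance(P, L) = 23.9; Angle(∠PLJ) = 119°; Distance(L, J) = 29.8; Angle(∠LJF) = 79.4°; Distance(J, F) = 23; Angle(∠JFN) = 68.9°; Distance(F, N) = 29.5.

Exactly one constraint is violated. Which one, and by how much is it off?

Distance(F, N) = 29.5 — off by 3.10.

V = (0.00, 0.00) ✓; VB at 34.20° ✓; |VB| = 27.90 ✓; ∠VBG = 50.90° ✓; |BG| = 18.80 ✓; ∠(BG, GP) = 90.00° ✓; |GP| = 22.40 ✓; ∠GPL = 107.6° ✓; |PL| = 23.90 ✓; ∠PLJ = 119.0° ✓; |LJ| = 29.80 ✓; ∠LJF = 79.40° ✓; |JF| = 23.00 ✓; ∠JFN = 68.90° ✓; |FN| = 26.40 ✗.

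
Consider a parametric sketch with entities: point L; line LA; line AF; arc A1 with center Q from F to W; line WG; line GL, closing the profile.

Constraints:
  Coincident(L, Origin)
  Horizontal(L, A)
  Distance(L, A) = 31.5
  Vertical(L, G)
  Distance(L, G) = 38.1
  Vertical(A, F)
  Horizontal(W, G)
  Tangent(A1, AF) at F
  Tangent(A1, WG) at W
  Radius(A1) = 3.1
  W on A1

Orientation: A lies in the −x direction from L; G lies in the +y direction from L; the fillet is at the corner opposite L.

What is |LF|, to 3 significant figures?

47.1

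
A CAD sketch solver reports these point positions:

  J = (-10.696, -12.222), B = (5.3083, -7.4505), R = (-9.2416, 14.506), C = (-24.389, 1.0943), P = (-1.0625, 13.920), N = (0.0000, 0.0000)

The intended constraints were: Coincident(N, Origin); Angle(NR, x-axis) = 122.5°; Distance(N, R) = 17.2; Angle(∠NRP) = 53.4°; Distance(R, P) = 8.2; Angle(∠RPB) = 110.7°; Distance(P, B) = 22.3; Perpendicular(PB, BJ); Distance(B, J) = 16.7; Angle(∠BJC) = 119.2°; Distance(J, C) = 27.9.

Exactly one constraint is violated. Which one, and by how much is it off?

Distance(J, C) = 27.9 — off by 8.80.

N = (0.00, 0.00) ✓; NR at 122.5° ✓; |NR| = 17.20 ✓; ∠NRP = 53.40° ✓; |RP| = 8.200 ✓; ∠RPB = 110.7° ✓; |PB| = 22.30 ✓; ∠(PB, BJ) = 90.00° ✓; |BJ| = 16.70 ✓; ∠BJC = 119.2° ✓; |JC| = 19.10 ✗.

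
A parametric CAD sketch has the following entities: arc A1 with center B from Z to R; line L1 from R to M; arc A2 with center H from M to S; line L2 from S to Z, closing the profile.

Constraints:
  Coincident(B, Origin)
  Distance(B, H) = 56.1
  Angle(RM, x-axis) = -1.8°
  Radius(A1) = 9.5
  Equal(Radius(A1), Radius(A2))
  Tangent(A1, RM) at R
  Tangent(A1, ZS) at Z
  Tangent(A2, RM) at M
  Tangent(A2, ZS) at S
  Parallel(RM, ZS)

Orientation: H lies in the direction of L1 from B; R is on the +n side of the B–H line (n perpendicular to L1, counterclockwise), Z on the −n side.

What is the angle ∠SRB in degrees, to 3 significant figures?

71.3°

The slot axis is L1's direction at -1.8°, so u = (cos -1.8°, sin -1.8°) = (1.00, -0.0314) and n = (−sin -1.8°, cos -1.8°) = (0.0314, 1.00). B is at the origin and H lies 56.1 along u from B, so H = 56.1·u = (56.1, -1.76). Tangency of A1 to both parallel lines with radius 9.5 puts R and Z at B ± 9.5·n: R = (0.298, 9.50), Z = (-0.298, -9.50). Equal radii place M and S the same way about H: M = H + 9.5·n = (56.4, 7.73), S = H − 9.5·n = (55.8, -11.3). Then cos ∠SRB = RS·RB / (|RS||RB|), giving 71.3°.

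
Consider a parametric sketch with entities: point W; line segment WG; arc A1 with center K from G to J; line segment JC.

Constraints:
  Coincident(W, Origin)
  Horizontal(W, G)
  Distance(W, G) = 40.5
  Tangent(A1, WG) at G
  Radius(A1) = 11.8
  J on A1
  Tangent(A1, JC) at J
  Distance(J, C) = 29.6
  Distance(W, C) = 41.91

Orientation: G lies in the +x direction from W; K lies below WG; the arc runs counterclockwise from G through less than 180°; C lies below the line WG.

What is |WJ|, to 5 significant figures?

30.386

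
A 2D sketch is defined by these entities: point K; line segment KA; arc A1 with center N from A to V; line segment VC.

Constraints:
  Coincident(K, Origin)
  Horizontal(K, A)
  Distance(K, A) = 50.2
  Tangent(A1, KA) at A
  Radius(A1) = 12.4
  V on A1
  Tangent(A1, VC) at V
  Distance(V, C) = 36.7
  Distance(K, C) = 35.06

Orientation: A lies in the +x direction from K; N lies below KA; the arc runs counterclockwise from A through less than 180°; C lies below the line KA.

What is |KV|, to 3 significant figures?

41.3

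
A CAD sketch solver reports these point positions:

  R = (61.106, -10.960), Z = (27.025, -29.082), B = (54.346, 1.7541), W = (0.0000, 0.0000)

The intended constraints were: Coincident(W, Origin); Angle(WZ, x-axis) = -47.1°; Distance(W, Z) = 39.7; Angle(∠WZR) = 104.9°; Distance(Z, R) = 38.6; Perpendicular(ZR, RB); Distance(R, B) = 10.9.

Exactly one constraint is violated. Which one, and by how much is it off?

Distance(R, B) = 10.9 — off by 3.50.

W = (0.00, 0.00) ✓; WZ at -47.10° ✓; |WZ| = 39.70 ✓; ∠WZR = 104.9° ✓; |ZR| = 38.60 ✓; ∠(ZR, RB) = 90.00° ✓; |RB| = 14.40 ✗.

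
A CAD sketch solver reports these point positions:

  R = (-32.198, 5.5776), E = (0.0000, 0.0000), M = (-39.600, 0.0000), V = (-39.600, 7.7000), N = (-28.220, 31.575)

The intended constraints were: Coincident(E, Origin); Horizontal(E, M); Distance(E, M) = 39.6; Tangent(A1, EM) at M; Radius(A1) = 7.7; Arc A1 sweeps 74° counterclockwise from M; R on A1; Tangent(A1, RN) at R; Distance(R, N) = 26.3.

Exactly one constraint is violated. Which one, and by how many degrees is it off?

Tangent(A1, RN) at R — off by 7.30°.

E = (0.00, 0.00) ✓; E.y = 0.00, M.y = 0.00 ✓; |EM| = 39.60 ✓; ∠(VM, ME) = 90.00° ✓; |VM| = 7.700 ✓; bearing(V→R) − bearing(V→M) = 74.00° ✓; |VR| = 7.700 ✓; ∠(VR, RN) = 82.70° ✗; |RN| = 26.30 ✓.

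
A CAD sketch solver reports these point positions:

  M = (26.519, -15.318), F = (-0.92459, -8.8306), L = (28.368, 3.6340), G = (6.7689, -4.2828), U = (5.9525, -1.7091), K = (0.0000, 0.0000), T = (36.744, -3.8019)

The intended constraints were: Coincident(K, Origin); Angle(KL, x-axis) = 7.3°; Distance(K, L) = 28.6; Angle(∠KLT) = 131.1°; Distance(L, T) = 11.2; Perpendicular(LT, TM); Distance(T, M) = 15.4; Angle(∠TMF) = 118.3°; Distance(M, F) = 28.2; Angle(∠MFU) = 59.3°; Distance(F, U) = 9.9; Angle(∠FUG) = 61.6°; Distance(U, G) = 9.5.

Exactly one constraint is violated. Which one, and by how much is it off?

Distance(U, G) = 9.5 — off by 6.80.

K = (0.00, 0.00) ✓; KL at 7.300° ✓; |KL| = 28.60 ✓; ∠KLT = 131.1° ✓; |LT| = 11.20 ✓; ∠(LT, TM) = 90.00° ✓; |TM| = 15.40 ✓; ∠TMF = 118.3° ✓; |MF| = 28.20 ✓; ∠MFU = 59.30° ✓; |FU| = 9.900 ✓; ∠FUG = 61.60° ✓; |UG| = 2.700 ✗.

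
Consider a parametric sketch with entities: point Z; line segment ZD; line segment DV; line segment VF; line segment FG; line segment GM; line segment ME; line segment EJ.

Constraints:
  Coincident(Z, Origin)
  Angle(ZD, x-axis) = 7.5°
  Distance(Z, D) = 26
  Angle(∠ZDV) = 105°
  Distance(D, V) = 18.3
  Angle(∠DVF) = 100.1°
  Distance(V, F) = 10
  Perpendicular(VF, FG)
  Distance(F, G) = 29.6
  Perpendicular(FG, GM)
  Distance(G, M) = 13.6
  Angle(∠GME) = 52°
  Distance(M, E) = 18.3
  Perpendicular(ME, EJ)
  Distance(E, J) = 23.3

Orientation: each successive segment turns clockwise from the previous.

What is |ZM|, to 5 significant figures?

23.942

VF is perpendicular to FG, so FG runs at 122.60°; with |FG| = 29.6, G = (8.4085, 6.0356). FG ⟂ GM, so GM runs at 32.600°; with |GM| = 13.6, M = (19.866, 13.363). Then |ZM| = |M − Z| = 23.942.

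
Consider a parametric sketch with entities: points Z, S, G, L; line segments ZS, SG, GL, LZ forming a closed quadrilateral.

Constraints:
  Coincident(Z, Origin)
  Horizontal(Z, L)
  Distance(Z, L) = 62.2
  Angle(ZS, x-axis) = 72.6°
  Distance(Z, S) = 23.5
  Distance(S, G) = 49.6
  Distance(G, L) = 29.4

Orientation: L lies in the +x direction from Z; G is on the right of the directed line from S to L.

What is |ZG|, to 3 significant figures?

41.3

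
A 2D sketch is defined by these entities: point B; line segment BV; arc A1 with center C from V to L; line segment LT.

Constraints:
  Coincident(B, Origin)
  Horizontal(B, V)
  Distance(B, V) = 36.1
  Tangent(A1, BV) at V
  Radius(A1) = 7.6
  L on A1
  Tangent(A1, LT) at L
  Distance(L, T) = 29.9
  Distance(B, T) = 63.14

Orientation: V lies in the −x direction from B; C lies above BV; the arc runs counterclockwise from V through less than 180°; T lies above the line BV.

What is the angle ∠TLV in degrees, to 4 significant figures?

110.1°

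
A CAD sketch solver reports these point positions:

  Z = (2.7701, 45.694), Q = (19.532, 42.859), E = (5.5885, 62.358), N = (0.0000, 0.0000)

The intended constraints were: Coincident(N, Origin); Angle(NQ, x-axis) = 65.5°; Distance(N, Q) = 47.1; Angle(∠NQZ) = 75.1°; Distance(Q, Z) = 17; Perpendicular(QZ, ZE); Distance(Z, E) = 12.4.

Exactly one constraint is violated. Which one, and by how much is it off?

Distance(Z, E) = 12.4 — off by 4.50.

N = (0.00, 0.00) ✓; NQ at 65.50° ✓; |NQ| = 47.10 ✓; ∠NQZ = 75.10° ✓; |QZ| = 17.00 ✓; ∠(QZ, ZE) = 90.00° ✓; |ZE| = 16.90 ✗.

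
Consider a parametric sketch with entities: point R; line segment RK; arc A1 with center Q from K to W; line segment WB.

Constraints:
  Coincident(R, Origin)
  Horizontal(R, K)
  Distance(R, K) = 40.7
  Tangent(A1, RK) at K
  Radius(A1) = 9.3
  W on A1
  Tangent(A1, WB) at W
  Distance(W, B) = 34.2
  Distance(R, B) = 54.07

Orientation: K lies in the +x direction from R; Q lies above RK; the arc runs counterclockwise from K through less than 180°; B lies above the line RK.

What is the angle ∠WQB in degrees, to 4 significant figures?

74.79°

Checks: |QW| = 9.300 ✓; ∠(QW, WB) = 90.00° ✓; |WB| = 34.20 ✓; |RB| = 54.07 ✓.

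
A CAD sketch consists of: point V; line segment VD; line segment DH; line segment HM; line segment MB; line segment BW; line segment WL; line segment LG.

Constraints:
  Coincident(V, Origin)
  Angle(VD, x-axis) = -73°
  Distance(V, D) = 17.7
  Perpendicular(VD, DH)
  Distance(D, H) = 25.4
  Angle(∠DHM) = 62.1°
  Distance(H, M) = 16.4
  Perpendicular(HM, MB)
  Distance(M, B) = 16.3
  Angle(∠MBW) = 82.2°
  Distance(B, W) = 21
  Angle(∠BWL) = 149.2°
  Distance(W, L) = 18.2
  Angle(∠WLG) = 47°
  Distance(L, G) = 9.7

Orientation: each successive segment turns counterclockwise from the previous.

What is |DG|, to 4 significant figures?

30.19

V is at the origin; VD runs at -73.0° with length 17.7, so D = (5.175, -16.93). VD is perpendicular to DH, so DH runs at 17.00°; with |DH| = 25.4, H = (29.47, -9.500). ∠DHM = 62.1° gives HM at 134.9° from the x-axis; with |HM| = 16.4, M = (17.89, 2.116). HM ⟂ MB, so MB runs at -135.1°; with |MB| = 16.3, B = (6.343, -9.389). ∠MBW = 82.2° gives BW at -37.30° from the x-axis; with |BW| = 21.0, W = (23.05, -22.12). ∠BWL = 149.2° gives WL at -6.500° from the x-axis; with |WL| = 18.2, L = (41.13, -24.18). ∠WLG = 47.0° gives LG at 126.5° from the x-axis; with |LG| = 9.7, G = (35.36, -16.38). Then |DG| = |G − D| = 30.19.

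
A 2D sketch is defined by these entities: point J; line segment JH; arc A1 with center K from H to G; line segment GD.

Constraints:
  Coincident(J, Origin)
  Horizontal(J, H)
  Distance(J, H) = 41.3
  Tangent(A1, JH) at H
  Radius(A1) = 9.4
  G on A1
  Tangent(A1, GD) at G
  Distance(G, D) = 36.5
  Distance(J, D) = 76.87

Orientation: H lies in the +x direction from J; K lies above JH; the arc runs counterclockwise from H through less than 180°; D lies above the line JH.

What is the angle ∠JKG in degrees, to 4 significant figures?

136.9°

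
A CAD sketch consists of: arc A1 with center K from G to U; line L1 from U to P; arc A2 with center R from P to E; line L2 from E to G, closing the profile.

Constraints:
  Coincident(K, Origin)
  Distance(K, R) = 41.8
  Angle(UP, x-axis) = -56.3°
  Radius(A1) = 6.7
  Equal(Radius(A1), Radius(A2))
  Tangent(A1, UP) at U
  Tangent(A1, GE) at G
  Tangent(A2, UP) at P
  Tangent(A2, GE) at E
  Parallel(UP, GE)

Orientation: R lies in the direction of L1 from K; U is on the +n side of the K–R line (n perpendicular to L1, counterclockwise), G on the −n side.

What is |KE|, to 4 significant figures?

42.33

The slot axis is L1's direction at -56.3°, so u = (cos -56.3°, sin -56.3°) = (0.5548, -0.8320) and n = (−sin -56.3°, cos -56.3°) = (0.8320, 0.5548). K is at the origin and R lies 41.8 along u from K, so R = 41.8·u = (23.19, -34.78). Tangency of A1 to both parallel lines with radius 6.7 puts U and G at K ± 6.7·n: U = (5.574, 3.717), G = (-5.574, -3.717). Equal radii place P and E the same way about R: P = R + 6.7·n = (28.77, -31.06), E = R − 6.7·n = (17.62, -38.49). Then |KE| = |E − K| = 42.33.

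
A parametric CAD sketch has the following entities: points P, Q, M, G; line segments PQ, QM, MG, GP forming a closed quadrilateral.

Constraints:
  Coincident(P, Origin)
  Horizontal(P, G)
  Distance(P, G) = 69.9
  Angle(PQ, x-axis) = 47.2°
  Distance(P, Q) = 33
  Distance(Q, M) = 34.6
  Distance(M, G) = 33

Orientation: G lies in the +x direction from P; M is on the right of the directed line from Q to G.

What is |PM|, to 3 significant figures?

38.2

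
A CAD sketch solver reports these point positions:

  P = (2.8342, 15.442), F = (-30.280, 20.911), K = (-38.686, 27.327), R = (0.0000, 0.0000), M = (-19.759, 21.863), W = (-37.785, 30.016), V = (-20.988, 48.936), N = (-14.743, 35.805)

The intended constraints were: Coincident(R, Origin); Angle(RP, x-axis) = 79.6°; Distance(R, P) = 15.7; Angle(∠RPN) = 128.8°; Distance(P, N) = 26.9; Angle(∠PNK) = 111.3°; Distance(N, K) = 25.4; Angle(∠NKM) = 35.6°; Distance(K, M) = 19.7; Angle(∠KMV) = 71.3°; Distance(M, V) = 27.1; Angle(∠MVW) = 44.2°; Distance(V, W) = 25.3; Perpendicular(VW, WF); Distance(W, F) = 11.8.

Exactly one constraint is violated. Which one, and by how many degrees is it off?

Perpendicular(VW, WF) — off by 8.90°.

R = (0.00, 0.00) ✓; RP at 79.60° ✓; |RP| = 15.70 ✓; ∠RPN = 128.8° ✓; |PN| = 26.90 ✓; ∠PNK = 111.3° ✓; |NK| = 25.40 ✓; ∠NKM = 35.60° ✓; |KM| = 19.70 ✓; ∠KMV = 71.30° ✓; |MV| = 27.10 ✓; ∠MVW = 44.20° ✓; |VW| = 25.30 ✓; ∠(VW, WF) = 81.10° ✗; |WF| = 11.80 ✓.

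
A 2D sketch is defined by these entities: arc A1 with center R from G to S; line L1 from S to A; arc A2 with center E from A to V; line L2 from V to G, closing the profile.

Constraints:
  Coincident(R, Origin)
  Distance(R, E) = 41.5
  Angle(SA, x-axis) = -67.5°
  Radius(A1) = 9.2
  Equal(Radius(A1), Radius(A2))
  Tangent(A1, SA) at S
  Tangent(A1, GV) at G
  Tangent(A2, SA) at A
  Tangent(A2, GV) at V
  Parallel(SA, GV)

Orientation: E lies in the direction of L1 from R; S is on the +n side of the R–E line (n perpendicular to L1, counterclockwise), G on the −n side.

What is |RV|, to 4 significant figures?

42.51

The slot axis is L1's direction at -67.5°, so u = (cos -67.5°, sin -67.5°) = (0.3827, -0.9239) and n = (−sin -67.5°, cos -67.5°) = (0.9239, 0.3827). R is at the origin and E lies 41.5 along u from R, so E = 41.5·u = (15.88, -38.34). Tangency of A1 to both parallel lines with radius 9.2 puts S and G at R ± 9.2·n: S = (8.500, 3.521), G = (-8.500, -3.521). Equal radii place A and V the same way about E: A = E + 9.2·n = (24.38, -34.82), V = E − 9.2·n = (7.382, -41.86). Then |RV| = |V − R| = 42.51.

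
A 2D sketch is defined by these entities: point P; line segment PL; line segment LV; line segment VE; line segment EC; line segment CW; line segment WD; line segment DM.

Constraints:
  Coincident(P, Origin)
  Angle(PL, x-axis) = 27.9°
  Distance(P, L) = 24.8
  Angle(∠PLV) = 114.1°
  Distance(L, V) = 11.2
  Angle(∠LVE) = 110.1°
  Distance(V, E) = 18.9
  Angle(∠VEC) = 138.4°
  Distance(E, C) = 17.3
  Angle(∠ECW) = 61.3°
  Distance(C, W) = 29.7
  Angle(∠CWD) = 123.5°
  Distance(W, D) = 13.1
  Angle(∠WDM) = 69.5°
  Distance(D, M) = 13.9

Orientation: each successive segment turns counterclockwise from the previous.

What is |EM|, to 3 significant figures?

15.1

P is at the origin; PL runs at 27.9° with length 24.8, so L = (21.9, 11.6). ∠PLV = 114.1° gives LV at 93.8° from the x-axis; with |LV| = 11.2, V = (21.2, 22.8). ∠LVE = 110.1° gives VE at 164° from the x-axis; with |VE| = 18.9, E = (3.03, 28.1). ∠VEC = 138.4° gives EC at -155° from the x-axis; with |EC| = 17.3, C = (-12.6, 20.7). ∠ECW = 61.3° gives CW at -36.0° from the x-axis; with |CW| = 29.7, W = (11.4, 3.23). ∠CWD = 123.5° gives WD at 20.5° from the x-axis; with |WD| = 13.1, D = (23.7, 7.82). ∠WDM = 69.5° gives DM at 131° from the x-axis; with |DM| = 13.9, M = (14.6, 18.3). Then |EM| = |M − E| = 15.1.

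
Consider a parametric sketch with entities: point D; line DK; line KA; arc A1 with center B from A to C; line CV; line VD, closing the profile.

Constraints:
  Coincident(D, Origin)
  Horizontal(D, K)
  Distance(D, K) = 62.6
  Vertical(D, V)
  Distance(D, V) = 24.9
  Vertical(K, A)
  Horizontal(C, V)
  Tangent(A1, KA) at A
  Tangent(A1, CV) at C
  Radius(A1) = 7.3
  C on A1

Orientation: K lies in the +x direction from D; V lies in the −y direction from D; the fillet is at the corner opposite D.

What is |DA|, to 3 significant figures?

65.0

The virtual corner opposite D is at (62.6, -24.9). A1 meets KA tangentially, so BA is at right angles to KA and A1 meets CV tangentially, so BC is at right angles to CV, with radius 7.3, so the center B sits 7.3 in from both sides at B = (55.3, -17.6). That places the tangent points at A = (62.6, -17.6) on KA and C = (55.3, -24.9) on CV. Then |DA| = |A − D| = 65.0.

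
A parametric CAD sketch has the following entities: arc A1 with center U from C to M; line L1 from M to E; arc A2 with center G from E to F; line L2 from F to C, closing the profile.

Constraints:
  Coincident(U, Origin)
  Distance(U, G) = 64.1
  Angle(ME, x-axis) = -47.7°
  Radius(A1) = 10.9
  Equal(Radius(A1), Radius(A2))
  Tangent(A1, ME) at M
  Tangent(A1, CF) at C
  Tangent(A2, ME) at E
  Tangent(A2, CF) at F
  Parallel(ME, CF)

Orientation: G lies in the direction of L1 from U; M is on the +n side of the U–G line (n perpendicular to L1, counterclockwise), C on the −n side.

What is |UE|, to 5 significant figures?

65.020

The slot axis is L1's direction at -47.7°, so u = (cos -47.7°, sin -47.7°) = (0.67301, -0.73963) and n = (−sin -47.7°, cos -47.7°) = (0.73963, 0.67301). U is at the origin and G lies 64.1 along u from U, so G = 64.1·u = (43.140, -47.410). Tangency of A1 to both parallel lines with radius 10.9 puts M and C at U ± 10.9·n: M = (8.0620, 7.3358), C = (-8.0620, -7.3358). Equal radii place E and F the same way about G: E = G + 10.9·n = (51.202, -40.075), F = G − 10.9·n = (35.078, -54.746). Then |UE| = |E − U| = 65.020.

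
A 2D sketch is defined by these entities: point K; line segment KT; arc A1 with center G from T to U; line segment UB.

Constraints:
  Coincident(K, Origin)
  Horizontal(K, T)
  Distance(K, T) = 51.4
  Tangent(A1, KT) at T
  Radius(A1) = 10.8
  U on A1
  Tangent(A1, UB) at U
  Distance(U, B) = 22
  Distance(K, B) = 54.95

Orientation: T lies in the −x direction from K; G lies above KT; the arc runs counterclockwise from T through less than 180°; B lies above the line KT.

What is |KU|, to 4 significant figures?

42.42

K is at the origin; K and T share the same y with |KT| = 51.4 and T on the −x side, so T = (-51.40, 0.000). Tangency of A1 to KT means the radius GT is perpendicular to KT, so G = T + (0, 10.8) = (-51.40, 10.80). Since GU ⟂ UB (tangency), |GB| = √(10.8² + 22.0²) = 24.51 regardless of where U sits on A1. So B lies on both circle(K, 54.95) and circle(G, 24.51); the above-KT intersection is B = (-43.24, 33.91). U is the foot of the tangent from B: U = (-40.67, 12.06).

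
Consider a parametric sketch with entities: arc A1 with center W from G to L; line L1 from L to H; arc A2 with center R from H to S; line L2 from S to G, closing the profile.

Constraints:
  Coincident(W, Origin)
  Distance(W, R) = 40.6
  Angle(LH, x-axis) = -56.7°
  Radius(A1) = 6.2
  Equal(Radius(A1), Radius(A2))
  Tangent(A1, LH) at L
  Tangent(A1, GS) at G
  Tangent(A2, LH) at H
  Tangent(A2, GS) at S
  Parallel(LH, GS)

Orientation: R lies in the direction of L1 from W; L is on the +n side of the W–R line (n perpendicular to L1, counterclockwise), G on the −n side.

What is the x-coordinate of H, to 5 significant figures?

27.472

The slot axis is L1's direction at -56.7°, so u = (cos -56.7°, sin -56.7°) = (0.54902, -0.83581) and n = (−sin -56.7°, cos -56.7°) = (0.83581, 0.54902). W is at the origin and R lies 40.6 along u from W, so R = 40.6·u = (22.290, -33.934). Tangency of A1 to both parallel lines with radius 6.2 puts L and G at W ± 6.2·n: L = (5.1820, 3.4039), G = (-5.1820, -3.4039). Equal radii place H and S the same way about R: H = R + 6.2·n = (27.472, -30.530), S = R − 6.2·n = (17.108, -37.338). So H.x = 27.472.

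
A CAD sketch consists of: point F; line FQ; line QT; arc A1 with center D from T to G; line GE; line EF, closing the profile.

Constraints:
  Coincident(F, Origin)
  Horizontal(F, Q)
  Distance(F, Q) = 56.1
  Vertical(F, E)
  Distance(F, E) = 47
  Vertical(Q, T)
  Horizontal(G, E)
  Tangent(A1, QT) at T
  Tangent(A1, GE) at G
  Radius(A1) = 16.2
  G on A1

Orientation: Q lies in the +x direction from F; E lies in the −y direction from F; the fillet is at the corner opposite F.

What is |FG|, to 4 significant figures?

61.65

F is at the origin; FQ is horizontal with |FQ| = 56.1 and Q on the +x side, so Q = (56.10, 0.000). F and E share the same x with |FE| = 47.0 and E on the −y side, so E = (0.000, -47.00). The virtual corner opposite F is at (56.10, -47.00). Tangency of A1 to QT means the radius DT is perpendicular to QT and A1 meets GE tangentially, so DG is at right angles to GE, with radius 16.2, so the center D sits 16.2 in from both sides at D = (39.90, -30.80). That places the tangent points at T = (56.10, -30.80) on QT and G = (39.90, -47.00) on GE. Then |FG| = |G − F| = 61.65.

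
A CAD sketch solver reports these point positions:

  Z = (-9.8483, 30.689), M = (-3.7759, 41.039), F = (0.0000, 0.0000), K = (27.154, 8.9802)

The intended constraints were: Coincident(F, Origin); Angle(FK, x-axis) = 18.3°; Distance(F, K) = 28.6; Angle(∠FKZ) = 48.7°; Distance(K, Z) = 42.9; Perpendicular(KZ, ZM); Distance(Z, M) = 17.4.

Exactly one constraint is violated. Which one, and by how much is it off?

Distance(Z, M) = 17.4 — off by 5.40.

F = (0.00, 0.00) ✓; FK at 18.30° ✓; |FK| = 28.60 ✓; ∠FKZ = 48.70° ✓; |KZ| = 42.90 ✓; ∠(KZ, ZM) = 90.00° ✓; |ZM| = 12.00 ✗.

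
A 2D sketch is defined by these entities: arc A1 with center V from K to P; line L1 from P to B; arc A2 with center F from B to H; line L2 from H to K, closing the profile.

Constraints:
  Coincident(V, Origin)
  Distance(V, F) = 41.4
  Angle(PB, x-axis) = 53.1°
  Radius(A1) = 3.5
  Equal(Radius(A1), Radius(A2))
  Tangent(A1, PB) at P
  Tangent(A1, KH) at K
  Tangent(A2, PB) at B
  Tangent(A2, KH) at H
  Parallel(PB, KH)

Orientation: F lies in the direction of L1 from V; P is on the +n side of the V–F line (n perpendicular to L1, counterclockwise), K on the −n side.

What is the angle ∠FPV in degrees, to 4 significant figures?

85.17°

The slot axis is L1's direction at 53.1°, so u = (cos 53.1°, sin 53.1°) = (0.6004, 0.7997) and n = (−sin 53.1°, cos 53.1°) = (-0.7997, 0.6004). V is at the origin and F lies 41.4 along u from V, so F = 41.4·u = (24.86, 33.11). Tangency of A1 to both parallel lines with radius 3.5 puts P and K at V ± 3.5·n: P = (-2.799, 2.101), K = (2.799, -2.101). Then cos ∠FPV = PF·PV / (|PF||PV|), giving 85.17°.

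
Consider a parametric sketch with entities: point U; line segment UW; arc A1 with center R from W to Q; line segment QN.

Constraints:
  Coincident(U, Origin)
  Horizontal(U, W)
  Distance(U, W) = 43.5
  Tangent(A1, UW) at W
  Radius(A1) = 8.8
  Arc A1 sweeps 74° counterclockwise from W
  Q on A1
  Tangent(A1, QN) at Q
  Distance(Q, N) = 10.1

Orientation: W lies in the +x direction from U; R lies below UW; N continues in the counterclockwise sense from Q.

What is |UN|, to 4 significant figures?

36.04

U is at the origin; U and W share the same y with |UW| = 43.5 and W on the +x side, so W = (43.50, 0.000). The tangent condition forces RW to be normal to UW, so R = W + (0, -8.8) = (43.50, -8.800). On A1, W sits at bearing 90° from R; a 74° counterclockwise sweep puts Q at bearing 164°, so Q = R + 8.8·(cos 164°, sin 164°) = (35.04, -6.374). Tangency of A1 to QN means the radius RQ is perpendicular to QN, so QN runs along (−sin 164°, cos 164°); with |QN| = 10.1, N = (32.26, -16.08). Then |UN| = |N − U| = 36.04.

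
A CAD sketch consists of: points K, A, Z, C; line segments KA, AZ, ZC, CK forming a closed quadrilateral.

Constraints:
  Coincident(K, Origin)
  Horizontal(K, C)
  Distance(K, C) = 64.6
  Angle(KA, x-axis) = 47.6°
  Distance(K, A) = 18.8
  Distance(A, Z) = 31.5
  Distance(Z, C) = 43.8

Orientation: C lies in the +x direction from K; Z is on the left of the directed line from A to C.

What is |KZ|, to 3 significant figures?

50.2

K is at the origin; K and C share the same y with |KC| = 64.6 and C in +x, so C = (64.6, 0). KA runs at 47.6° with |KA| = 18.8, so A = (12.7, 13.9). Z is determined by |AZ| = 31.5 and |ZC| = 43.8 together: it lies at the intersection of circle(A, 31.5) and circle(C, 43.8). With |AC| = 53.7, the foot of the radical line on AC is 18.3 from A and the perpendicular offset is √(31.5² − 18.3²) = 25.7. Taking the left-of-AC solution: Z = (36.9, 34.0).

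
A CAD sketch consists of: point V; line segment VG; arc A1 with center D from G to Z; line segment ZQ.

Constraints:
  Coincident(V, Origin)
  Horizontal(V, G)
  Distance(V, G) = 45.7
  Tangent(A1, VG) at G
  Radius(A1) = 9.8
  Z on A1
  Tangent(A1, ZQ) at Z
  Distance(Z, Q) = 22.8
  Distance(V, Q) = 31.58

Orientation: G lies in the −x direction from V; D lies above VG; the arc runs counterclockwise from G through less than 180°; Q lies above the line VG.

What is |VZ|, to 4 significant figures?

38.34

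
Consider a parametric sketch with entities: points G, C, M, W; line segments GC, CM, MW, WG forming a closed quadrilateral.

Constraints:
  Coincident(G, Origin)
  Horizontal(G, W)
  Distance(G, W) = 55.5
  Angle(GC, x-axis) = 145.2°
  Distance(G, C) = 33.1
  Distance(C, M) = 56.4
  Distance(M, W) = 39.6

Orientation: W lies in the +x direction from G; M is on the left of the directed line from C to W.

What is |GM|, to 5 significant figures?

40.418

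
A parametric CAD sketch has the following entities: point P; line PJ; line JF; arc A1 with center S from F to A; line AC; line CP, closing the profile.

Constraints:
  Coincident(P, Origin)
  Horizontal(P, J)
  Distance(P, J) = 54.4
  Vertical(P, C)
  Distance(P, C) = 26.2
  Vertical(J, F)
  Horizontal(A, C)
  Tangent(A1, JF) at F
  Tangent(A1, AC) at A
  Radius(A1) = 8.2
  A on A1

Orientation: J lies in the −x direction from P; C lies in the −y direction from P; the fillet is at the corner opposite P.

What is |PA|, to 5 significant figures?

53.112

The virtual corner opposite P is at (-54.400, -26.200). The tangent condition forces SF to be normal to JF and tangency of A1 to AC means the radius SA is perpendicular to AC, with radius 8.2, so the center S sits 8.2 in from both sides at S = (-46.200, -18.000). That places the tangent points at F = (-54.400, -18.000) on JF and A = (-46.200, -26.200) on AC. Then |PA| = |A − P| = 53.112.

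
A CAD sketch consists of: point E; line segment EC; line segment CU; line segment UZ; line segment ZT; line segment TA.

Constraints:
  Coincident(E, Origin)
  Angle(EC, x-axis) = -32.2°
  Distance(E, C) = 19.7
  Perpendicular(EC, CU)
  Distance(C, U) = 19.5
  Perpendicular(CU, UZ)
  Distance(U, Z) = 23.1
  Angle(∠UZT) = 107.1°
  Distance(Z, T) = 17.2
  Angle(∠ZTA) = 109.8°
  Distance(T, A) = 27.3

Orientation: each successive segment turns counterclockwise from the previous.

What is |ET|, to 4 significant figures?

8.994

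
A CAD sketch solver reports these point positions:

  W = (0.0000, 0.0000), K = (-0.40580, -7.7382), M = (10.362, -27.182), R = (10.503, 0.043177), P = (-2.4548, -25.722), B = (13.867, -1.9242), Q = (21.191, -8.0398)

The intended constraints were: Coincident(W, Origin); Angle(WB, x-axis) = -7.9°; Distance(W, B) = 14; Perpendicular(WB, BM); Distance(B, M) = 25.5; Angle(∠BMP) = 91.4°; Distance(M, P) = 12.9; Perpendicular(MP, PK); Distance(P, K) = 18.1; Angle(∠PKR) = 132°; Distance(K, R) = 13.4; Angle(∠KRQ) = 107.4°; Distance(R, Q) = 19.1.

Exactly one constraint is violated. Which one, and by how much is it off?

Distance(R, Q) = 19.1 — off by 5.70.

W = (0.00, 0.00) ✓; WB at -7.900° ✓; |WB| = 14.00 ✓; ∠(WB, BM) = 90.00° ✓; |BM| = 25.50 ✓; ∠BMP = 91.40° ✓; |MP| = 12.90 ✓; ∠(MP, PK) = 90.00° ✓; |PK| = 18.10 ✓; ∠PKR = 132.0° ✓; |KR| = 13.40 ✓; ∠KRQ = 107.4° ✓; |RQ| = 13.40 ✗.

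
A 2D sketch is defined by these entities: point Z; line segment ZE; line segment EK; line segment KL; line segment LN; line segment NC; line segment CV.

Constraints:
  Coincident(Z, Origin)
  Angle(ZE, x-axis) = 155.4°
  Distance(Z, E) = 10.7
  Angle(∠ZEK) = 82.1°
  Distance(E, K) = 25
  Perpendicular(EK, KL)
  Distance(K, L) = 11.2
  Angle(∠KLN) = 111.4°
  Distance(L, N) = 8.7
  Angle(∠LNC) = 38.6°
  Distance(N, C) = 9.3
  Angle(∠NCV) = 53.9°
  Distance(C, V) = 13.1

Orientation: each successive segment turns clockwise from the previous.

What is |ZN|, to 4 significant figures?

15.88

Z is at the origin; ZE runs at 155.4° with length 10.7, so E = (-9.729, 4.454). ∠ZEK = 82.1° gives EK at 57.50° from the x-axis; with |EK| = 25.0, K = (3.704, 25.54). The perpendicularity gives KL at right angles to EK, so KL runs at -32.50°; with |KL| = 11.2, L = (13.15, 19.52). ∠KLN = 111.4° gives LN at -101.1° from the x-axis; with |LN| = 8.7, N = (11.47, 10.98). Then |ZN| = |N − Z| = 15.88.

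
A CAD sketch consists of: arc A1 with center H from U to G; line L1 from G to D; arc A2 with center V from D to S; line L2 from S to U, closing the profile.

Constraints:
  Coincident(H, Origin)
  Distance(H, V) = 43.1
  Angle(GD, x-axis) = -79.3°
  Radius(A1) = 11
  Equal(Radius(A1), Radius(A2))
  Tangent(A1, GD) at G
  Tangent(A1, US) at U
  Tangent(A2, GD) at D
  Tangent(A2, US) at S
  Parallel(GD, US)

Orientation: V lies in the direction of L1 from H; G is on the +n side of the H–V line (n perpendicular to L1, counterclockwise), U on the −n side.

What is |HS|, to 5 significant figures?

44.482

The slot axis is L1's direction at -79.3°, so u = (cos -79.3°, sin -79.3°) = (0.18567, -0.98261) and n = (−sin -79.3°, cos -79.3°) = (0.98261, 0.18567). H is at the origin and V lies 43.1 along u from H, so V = 43.1·u = (8.0022, -42.351). Tangency of A1 to both parallel lines with radius 11.0 puts G and U at H ± 11.0·n: G = (10.809, 2.0423), U = (-10.809, -2.0423). Equal radii place D and S the same way about V: D = V + 11.0·n = (18.811, -40.308), S = V − 11.0·n = (-2.8065, -44.393). Then |HS| = |S − H| = 44.482.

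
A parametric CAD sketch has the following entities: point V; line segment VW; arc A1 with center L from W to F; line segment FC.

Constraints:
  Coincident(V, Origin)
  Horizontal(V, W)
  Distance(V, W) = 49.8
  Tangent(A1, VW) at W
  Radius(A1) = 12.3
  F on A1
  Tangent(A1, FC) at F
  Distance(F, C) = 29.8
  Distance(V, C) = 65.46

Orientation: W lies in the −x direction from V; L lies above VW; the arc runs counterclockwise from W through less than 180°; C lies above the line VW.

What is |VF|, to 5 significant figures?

41.544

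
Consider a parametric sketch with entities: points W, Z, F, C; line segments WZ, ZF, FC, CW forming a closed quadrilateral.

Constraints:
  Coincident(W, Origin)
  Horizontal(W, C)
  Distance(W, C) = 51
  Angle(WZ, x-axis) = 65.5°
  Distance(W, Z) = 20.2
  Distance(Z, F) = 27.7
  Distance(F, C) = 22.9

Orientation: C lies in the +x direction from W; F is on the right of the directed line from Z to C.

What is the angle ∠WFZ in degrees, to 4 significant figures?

42.40°

W is at the origin; WC is horizontal with |WC| = 51.0 and C in +x, so C = (51.0, 0). WZ runs at 65.5° with |WZ| = 20.2, so Z = (8.377, 18.38). F is determined by |ZF| = 27.7 and |FC| = 22.9 together: it lies at the intersection of circle(Z, 27.7) and circle(C, 22.9). With |ZC| = 46.42, the foot of the radical line on ZC is 25.83 from Z and the perpendicular offset is √(27.7² − 25.83²) = 10.02. Taking the right-of-ZC solution: F = (28.12, -1.044).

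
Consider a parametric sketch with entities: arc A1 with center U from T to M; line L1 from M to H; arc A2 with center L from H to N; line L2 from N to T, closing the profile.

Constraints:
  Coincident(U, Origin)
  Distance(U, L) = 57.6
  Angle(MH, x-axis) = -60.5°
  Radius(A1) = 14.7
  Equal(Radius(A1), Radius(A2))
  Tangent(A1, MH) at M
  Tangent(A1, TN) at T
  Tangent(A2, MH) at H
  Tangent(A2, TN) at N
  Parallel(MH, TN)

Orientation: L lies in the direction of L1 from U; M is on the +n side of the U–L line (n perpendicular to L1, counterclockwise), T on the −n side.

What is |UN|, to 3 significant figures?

59.4

The slot axis is L1's direction at -60.5°, so u = (cos -60.5°, sin -60.5°) = (0.492, -0.870) and n = (−sin -60.5°, cos -60.5°) = (0.870, 0.492). U is at the origin and L lies 57.6 along u from U, so L = 57.6·u = (28.4, -50.1). Tangency of A1 to both parallel lines with radius 14.7 puts M and T at U ± 14.7·n: M = (12.8, 7.24), T = (-12.8, -7.24). Equal radii place H and N the same way about L: H = L + 14.7·n = (41.2, -42.9), N = L − 14.7·n = (15.6, -57.4). Then |UN| = |N − U| = 59.4.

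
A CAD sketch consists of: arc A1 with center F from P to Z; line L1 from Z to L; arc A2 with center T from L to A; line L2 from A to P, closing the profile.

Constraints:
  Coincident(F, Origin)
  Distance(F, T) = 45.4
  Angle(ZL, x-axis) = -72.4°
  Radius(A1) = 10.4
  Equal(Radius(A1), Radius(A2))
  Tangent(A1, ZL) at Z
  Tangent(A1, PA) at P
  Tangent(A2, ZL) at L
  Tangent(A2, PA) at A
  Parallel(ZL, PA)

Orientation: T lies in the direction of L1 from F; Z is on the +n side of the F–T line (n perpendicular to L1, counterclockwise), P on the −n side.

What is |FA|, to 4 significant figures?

46.58

The slot axis is L1's direction at -72.4°, so u = (cos -72.4°, sin -72.4°) = (0.3024, -0.9532) and n = (−sin -72.4°, cos -72.4°) = (0.9532, 0.3024). F is at the origin and T lies 45.4 along u from F, so T = 45.4·u = (13.73, -43.27). Tangency of A1 to both parallel lines with radius 10.4 puts Z and P at F ± 10.4·n: Z = (9.913, 3.145), P = (-9.913, -3.145). Equal radii place L and A the same way about T: L = T + 10.4·n = (23.64, -40.13), A = T − 10.4·n = (3.814, -46.42). Then |FA| = |A − F| = 46.58.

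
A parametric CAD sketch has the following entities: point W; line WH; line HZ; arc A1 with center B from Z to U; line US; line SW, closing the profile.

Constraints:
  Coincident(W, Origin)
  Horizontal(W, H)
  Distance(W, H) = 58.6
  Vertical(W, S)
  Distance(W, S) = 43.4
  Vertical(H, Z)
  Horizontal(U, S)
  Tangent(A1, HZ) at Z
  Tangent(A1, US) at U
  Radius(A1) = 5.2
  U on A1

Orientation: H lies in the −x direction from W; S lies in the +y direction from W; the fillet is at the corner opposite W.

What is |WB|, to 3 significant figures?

65.7

W is at the origin; WH is horizontal with |WH| = 58.6 and H on the −x side, so H = (-58.6, 0.00). WS is vertical with |WS| = 43.4 and S on the +y side, so S = (0.00, 43.4). The virtual corner opposite W is at (-58.6, 43.4). The tangent condition forces BZ to be normal to HZ and A1 meets US tangentially, so BU is at right angles to US, with radius 5.2, so the center B sits 5.2 in from both sides at B = (-53.4, 38.2). Then |WB| = |B − W| = 65.7.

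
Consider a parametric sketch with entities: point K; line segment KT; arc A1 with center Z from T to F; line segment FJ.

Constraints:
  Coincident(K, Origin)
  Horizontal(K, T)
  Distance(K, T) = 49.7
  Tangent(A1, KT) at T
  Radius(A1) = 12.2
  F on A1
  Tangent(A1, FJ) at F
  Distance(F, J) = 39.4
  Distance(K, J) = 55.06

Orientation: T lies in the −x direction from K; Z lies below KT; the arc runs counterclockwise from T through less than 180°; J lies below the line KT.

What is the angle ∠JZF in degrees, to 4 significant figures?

72.80°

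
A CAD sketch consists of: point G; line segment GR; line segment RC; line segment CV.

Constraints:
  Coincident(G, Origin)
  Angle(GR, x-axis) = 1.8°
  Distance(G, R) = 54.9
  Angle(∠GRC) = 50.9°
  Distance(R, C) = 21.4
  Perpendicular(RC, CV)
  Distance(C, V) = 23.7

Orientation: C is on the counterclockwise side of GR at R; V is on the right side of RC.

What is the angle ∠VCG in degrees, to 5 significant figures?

162.76°

∠GRC = 50.9°, so RC runs at 1.8° + (180° − 50.9°) = 130.90° from the x-axis; with |RC| = 21.4, C = R + 21.4·(cos 130.90°, sin 130.90°) = (40.861, 17.900). RC ⟂ CV; with |CV| = 23.7 on the right of RC, V = C + 23.7·(0.75585, 0.65474) = (58.775, 33.417). Then cos ∠VCG = CV·CG / (|CV||CG|), giving 162.76°.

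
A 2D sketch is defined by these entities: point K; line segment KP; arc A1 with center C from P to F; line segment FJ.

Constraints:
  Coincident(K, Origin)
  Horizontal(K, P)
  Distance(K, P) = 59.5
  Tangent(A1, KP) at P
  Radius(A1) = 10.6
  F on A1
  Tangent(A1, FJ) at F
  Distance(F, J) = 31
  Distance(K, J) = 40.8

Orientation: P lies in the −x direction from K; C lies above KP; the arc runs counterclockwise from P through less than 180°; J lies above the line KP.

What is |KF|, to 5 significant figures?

51.725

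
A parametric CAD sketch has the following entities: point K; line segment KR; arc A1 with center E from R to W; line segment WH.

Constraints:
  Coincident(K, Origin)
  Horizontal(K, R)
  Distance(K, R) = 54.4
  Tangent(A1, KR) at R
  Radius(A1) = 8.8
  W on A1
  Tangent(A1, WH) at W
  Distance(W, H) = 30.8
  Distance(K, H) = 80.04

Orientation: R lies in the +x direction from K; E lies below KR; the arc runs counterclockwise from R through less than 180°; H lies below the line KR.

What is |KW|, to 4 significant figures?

50.93

Checks: K.y = 0.00, R.y = 0.00 ✓; |EW| = 8.800 ✓; ∠(EW, WH) = 90.00° ✓; |WH| = 30.80 ✓; |KH| = 80.04 ✓.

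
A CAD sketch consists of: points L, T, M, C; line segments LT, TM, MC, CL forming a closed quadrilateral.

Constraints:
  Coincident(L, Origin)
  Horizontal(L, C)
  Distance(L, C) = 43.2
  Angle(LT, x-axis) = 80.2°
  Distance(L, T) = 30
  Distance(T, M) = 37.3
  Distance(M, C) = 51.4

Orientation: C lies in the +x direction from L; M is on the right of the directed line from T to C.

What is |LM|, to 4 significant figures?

9.578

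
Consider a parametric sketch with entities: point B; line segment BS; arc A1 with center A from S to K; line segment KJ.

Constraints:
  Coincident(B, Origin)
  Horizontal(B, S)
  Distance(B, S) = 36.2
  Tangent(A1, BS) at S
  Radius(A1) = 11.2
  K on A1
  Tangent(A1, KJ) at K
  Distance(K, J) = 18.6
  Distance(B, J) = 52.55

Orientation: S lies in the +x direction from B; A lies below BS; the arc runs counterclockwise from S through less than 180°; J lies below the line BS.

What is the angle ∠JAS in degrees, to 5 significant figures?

165.92°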